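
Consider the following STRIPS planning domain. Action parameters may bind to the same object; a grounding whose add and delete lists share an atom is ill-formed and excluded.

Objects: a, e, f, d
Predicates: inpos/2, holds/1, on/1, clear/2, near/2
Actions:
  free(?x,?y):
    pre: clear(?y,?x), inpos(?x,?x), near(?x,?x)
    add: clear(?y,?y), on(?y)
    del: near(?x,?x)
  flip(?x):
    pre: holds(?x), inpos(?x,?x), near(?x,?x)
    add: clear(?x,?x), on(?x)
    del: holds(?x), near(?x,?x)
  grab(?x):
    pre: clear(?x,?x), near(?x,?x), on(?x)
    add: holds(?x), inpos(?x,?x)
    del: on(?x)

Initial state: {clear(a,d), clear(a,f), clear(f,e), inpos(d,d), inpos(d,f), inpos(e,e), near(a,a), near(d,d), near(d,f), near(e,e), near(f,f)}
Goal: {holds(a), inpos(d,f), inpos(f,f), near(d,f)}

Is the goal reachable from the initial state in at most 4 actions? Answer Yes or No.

1. free(e,f)  →  {clear(a,d), clear(a,f), clear(f,e), clear(f,f), inpos(d,d), inpos(d,f), inpos(e,e), near(a,a), near(d,d), near(d,f), near(f,f), on(f)}
2. free(d,a)  →  {clear(a,a), clear(a,d), clear(a,f), clear(f,e), clear(f,f), inpos(d,d), inpos(d,f), inpos(e,e), near(a,a), near(d,f), near(f,f), on(a), on(f)}
3. grab(a)  →  {clear(a,a), clear(a,d), clear(a,f), clear(f,e), clear(f,f), holds(a), inpos(a,a), inpos(d,d), inpos(d,f), inpos(e,e), near(a,a), near(d,f), near(f,f), on(f)}
4. grab(f)  →  {clear(a,a), clear(a,d), clear(a,f), clear(f,e), clear(f,f), holds(a), holds(f), inpos(a,a), inpos(d,d), inpos(d,f), inpos(e,e), inpos(f,f), near(a,a), near(d,f), near(f,f)}
optimal plan length = 4; 4 ≤ 4

Yes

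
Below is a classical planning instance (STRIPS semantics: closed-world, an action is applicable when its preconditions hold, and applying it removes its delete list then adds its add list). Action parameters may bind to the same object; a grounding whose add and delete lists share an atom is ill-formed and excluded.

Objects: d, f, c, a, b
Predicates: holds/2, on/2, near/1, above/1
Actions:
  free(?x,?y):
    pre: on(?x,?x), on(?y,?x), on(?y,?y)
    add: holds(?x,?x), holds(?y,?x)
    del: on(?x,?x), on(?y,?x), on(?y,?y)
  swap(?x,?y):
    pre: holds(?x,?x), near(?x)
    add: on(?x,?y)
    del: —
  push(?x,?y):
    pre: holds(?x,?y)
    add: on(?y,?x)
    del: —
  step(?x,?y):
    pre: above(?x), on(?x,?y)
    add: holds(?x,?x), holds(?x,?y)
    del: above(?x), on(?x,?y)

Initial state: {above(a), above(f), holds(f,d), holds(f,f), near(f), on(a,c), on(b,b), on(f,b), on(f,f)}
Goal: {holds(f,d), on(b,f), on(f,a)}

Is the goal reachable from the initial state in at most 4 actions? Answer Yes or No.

1. free(b,f)  →  {above(a), above(f), holds(b,b), holds(f,b), holds(f,d), holds(f,f), near(f), on(a,c)}
2. swap(f,a)  →  {above(a), above(f), holds(b,b), holds(f,b), holds(f,d), holds(f,f), near(f), on(a,c), on(f,a)}
3. push(f,b)  →  {above(a), above(f), holds(b,b), holds(f,b), holds(f,d), holds(f,f), near(f), on(a,c), on(b,f), on(f,a)}
optimal plan length = 3; 3 ≤ 4

Yes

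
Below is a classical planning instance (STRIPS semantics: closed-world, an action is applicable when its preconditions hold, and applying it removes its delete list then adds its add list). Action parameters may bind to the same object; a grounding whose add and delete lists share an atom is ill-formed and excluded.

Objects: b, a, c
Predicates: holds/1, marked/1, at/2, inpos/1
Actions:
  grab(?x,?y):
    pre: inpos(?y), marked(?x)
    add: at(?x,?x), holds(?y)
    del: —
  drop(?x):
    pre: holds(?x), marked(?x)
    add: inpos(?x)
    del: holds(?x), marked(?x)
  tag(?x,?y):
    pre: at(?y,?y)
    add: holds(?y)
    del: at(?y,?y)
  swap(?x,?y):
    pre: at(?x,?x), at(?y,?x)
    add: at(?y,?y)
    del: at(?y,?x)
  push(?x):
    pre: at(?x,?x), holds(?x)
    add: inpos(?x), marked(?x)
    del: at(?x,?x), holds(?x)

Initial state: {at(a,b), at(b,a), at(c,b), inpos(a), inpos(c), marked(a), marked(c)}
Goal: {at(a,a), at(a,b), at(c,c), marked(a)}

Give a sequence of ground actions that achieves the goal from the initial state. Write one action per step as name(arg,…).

grab(a,a); grab(c,a)

1. grab(a,a)  →  {at(a,a), at(a,b), at(b,a), at(c,b), holds(a), inpos(a), inpos(c), marked(a), marked(c)}
2. grab(c,a)  →  {at(a,a), at(a,b), at(b,a), at(c,b), at(c,c), holds(a), inpos(a), inpos(c), marked(a), marked(c)}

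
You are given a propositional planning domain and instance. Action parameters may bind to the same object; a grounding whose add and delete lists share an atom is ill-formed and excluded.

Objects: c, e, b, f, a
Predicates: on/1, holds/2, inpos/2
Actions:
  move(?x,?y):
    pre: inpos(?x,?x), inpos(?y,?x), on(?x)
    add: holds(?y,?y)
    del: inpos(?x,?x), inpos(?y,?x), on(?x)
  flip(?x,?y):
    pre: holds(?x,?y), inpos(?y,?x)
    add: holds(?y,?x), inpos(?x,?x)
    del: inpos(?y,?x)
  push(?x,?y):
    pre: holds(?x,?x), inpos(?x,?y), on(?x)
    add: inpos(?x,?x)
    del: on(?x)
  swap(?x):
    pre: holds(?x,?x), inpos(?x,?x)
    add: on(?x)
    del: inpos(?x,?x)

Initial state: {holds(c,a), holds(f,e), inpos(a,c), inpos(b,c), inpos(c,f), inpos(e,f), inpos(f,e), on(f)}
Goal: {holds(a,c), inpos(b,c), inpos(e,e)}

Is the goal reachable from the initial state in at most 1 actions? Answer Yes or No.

1. flip(c,a)  →  {holds(a,c), holds(c,a), holds(f,e), inpos(b,c), inpos(c,c), inpos(c,f), inpos(e,f), inpos(f,e), on(f)}
2. flip(f,e)  →  {holds(a,c), holds(c,a), holds(e,f), holds(f,e), inpos(b,c), inpos(c,c), inpos(c,f), inpos(f,e), inpos(f,f), on(f)}
3. flip(e,f)  →  {holds(a,c), holds(c,a), holds(e,f), holds(f,e), inpos(b,c), inpos(c,c), inpos(c,f), inpos(e,e), inpos(f,f), on(f)}
optimal plan length = 3; 3 > 1

No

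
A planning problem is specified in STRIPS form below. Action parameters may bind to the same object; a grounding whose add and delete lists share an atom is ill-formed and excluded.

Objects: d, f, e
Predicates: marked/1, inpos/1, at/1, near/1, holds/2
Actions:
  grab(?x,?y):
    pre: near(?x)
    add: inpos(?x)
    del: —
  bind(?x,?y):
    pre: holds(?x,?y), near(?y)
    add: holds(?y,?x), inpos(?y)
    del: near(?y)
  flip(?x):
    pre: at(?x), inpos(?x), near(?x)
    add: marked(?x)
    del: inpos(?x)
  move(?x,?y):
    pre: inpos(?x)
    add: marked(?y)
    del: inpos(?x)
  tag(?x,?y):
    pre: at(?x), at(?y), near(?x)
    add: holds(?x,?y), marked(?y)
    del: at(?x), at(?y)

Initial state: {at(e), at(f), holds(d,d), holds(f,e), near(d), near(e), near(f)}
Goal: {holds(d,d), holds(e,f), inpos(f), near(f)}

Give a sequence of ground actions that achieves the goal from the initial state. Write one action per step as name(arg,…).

1. grab(f,d)  →  {at(e), at(f), holds(d,d), holds(f,e), inpos(f), near(d), near(e), near(f)}
2. bind(f,e)  →  {at(e), at(f), holds(d,d), holds(e,f), holds(f,e), inpos(e), inpos(f), near(d), near(f)}

grab(f,d); bind(f,e)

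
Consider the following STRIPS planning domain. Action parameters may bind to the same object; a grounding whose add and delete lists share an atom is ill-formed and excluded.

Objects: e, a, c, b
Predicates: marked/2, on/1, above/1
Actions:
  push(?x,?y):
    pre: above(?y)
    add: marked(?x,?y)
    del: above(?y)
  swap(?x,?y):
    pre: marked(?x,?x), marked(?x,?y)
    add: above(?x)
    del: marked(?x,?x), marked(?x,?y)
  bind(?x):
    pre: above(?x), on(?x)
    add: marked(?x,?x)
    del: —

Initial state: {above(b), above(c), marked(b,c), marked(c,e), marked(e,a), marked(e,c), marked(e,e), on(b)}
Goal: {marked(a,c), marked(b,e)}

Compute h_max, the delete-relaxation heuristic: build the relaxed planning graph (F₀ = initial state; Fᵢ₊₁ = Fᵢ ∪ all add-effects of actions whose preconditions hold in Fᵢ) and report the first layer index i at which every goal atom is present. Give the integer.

2

F0 = init (8 atoms)
F1 = F0 ∪ {above(e), marked(a,b), marked(a,c), marked(b,b), marked(c,b), marked(c,c), marked(e,b)}  (15 atoms)
F2 = F1 ∪ {marked(a,e), marked(b,e)}  (17 atoms)
goal ⊆ F2  ⇒  h_max = 2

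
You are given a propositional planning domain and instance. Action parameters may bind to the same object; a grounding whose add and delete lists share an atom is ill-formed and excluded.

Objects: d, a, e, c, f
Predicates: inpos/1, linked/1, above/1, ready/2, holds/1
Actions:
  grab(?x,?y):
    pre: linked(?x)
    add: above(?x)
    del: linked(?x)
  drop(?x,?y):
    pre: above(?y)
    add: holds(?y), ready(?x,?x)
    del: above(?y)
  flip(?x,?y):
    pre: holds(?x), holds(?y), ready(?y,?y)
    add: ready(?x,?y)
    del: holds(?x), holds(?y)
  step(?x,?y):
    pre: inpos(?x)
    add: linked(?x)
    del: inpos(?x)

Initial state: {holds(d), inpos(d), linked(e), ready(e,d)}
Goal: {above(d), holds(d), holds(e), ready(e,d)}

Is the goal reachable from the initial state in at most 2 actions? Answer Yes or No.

1. grab(e,d)  →  {above(e), holds(d), inpos(d), ready(e,d)}
2. drop(d,e)  →  {holds(d), holds(e), inpos(d), ready(d,d), ready(e,d)}
3. step(d,d)  →  {holds(d), holds(e), linked(d), ready(d,d), ready(e,d)}
4. grab(d,d)  →  {above(d), holds(d), holds(e), ready(d,d), ready(e,d)}
optimal plan length = 4; 4 > 2

No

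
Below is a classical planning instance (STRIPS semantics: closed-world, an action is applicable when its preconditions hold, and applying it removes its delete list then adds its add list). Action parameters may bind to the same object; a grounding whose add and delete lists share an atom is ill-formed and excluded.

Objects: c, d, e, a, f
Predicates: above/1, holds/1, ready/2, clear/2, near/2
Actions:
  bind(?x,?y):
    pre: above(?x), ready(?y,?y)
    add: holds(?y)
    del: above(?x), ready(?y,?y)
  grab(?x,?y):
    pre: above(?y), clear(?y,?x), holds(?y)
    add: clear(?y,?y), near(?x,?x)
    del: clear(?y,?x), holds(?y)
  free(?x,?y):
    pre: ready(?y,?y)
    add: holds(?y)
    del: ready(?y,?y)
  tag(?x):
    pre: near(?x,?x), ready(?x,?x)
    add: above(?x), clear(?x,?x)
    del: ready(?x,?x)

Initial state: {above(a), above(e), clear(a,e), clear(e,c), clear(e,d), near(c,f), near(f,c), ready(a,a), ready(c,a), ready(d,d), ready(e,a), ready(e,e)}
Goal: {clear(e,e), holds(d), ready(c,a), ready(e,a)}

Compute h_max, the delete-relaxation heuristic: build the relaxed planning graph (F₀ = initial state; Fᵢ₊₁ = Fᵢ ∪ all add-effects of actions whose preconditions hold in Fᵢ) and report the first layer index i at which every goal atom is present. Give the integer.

F0 = init (12 atoms)
F1 = F0 ∪ {holds(a), holds(d), holds(e)}  (15 atoms)
F2 = F1 ∪ {clear(a,a), clear(e,e), near(c,c), near(d,d), near(e,e)}  (20 atoms)
goal ⊆ F2  ⇒  h_max = 2

2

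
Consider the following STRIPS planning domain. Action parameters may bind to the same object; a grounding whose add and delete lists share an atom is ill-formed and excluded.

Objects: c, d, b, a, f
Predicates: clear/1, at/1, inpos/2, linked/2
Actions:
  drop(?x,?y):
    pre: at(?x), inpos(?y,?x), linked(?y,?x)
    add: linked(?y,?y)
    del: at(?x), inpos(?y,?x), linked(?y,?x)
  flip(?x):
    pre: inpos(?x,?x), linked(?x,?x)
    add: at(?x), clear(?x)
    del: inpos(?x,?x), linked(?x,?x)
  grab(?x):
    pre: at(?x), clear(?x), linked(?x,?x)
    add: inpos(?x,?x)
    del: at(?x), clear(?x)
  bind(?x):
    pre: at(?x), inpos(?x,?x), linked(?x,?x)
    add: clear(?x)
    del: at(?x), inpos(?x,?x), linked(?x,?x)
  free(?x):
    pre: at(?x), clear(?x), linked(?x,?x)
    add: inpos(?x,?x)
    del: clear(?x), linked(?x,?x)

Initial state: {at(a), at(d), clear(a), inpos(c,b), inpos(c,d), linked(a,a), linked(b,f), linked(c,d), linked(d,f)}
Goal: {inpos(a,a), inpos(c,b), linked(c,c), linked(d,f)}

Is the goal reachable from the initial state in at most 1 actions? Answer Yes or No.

No

1. drop(d,c)  →  {at(a), clear(a), inpos(c,b), linked(a,a), linked(b,f), linked(c,c), linked(d,f)}
2. grab(a)  →  {inpos(a,a), inpos(c,b), linked(a,a), linked(b,f), linked(c,c), linked(d,f)}
optimal plan length = 2; 2 > 1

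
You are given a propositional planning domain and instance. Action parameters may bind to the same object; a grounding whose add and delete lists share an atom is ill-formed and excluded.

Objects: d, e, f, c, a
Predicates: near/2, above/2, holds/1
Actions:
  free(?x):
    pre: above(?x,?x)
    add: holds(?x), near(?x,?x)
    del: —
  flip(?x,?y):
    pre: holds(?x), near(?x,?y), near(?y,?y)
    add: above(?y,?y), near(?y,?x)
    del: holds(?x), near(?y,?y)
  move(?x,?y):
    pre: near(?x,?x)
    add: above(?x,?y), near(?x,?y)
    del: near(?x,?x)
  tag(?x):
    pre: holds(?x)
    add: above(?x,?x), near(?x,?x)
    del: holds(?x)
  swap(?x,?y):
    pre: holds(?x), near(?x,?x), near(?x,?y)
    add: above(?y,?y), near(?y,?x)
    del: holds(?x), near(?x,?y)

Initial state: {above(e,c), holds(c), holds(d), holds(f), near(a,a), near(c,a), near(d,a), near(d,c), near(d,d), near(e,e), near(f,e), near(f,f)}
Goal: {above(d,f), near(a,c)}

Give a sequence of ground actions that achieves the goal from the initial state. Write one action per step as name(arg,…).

flip(c,a); move(d,f)

1. flip(c,a)  →  {above(a,a), above(e,c), holds(d), holds(f), near(a,c), near(c,a), near(d,a), near(d,c), near(d,d), near(e,e), near(f,e), near(f,f)}
2. move(d,f)  →  {above(a,a), above(d,f), above(e,c), holds(d), holds(f), near(a,c), near(c,a), near(d,a), near(d,c), near(d,f), near(e,e), near(f,e), near(f,f)}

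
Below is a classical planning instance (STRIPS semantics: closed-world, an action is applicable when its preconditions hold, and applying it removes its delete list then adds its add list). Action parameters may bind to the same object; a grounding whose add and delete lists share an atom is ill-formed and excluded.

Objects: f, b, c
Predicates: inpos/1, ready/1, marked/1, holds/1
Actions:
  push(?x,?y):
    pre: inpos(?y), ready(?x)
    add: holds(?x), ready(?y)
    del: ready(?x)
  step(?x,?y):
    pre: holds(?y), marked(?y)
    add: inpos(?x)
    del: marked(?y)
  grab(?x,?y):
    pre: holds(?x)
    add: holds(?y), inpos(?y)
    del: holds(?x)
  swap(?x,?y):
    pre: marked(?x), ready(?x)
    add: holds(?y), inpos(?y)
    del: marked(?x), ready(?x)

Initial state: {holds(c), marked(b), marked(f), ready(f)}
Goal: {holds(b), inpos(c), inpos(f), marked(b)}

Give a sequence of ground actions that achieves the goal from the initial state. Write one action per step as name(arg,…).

1. grab(c,f)  →  {holds(f), inpos(f), marked(b), marked(f), ready(f)}
2. step(c,f)  →  {holds(f), inpos(c), inpos(f), marked(b), ready(f)}
3. grab(f,b)  →  {holds(b), inpos(b), inpos(c), inpos(f), marked(b), ready(f)}

grab(c,f); step(c,f); grab(f,b)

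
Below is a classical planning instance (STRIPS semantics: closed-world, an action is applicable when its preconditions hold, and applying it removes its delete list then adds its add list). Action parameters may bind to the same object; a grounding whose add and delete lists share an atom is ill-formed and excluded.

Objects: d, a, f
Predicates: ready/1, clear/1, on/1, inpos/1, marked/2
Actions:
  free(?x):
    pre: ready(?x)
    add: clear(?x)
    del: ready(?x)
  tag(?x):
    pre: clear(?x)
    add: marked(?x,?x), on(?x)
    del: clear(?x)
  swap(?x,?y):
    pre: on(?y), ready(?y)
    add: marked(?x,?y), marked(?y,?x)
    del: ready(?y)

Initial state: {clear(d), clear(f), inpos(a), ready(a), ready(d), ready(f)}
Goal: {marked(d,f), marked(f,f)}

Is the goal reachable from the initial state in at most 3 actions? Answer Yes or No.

Yes

1. tag(f)  →  {clear(d), inpos(a), marked(f,f), on(f), ready(a), ready(d), ready(f)}
2. swap(d,f)  →  {clear(d), inpos(a), marked(d,f), marked(f,d), marked(f,f), on(f), ready(a), ready(d)}
optimal plan length = 2; 2 ≤ 3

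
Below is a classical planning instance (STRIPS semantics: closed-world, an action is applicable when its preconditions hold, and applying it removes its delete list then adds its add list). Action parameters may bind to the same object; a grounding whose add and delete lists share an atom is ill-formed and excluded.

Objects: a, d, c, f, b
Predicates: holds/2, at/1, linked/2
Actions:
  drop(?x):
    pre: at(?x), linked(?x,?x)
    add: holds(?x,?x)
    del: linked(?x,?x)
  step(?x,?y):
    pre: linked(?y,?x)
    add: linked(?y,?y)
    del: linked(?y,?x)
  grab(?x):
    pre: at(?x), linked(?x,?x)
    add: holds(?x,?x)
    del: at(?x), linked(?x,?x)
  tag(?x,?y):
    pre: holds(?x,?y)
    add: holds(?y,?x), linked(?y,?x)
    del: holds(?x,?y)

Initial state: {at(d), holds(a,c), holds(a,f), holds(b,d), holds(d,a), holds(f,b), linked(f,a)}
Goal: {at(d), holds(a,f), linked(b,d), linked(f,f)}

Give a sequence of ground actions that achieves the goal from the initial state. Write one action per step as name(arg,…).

step(a,f); tag(b,d); tag(d,b)

1. step(a,f)  →  {at(d), holds(a,c), holds(a,f), holds(b,d), holds(d,a), holds(f,b), linked(f,f)}
2. tag(b,d)  →  {at(d), holds(a,c), holds(a,f), holds(d,a), holds(d,b), holds(f,b), linked(d,b), linked(f,f)}
3. tag(d,b)  →  {at(d), holds(a,c), holds(a,f), holds(b,d), holds(d,a), holds(f,b), linked(b,d), linked(d,b), linked(f,f)}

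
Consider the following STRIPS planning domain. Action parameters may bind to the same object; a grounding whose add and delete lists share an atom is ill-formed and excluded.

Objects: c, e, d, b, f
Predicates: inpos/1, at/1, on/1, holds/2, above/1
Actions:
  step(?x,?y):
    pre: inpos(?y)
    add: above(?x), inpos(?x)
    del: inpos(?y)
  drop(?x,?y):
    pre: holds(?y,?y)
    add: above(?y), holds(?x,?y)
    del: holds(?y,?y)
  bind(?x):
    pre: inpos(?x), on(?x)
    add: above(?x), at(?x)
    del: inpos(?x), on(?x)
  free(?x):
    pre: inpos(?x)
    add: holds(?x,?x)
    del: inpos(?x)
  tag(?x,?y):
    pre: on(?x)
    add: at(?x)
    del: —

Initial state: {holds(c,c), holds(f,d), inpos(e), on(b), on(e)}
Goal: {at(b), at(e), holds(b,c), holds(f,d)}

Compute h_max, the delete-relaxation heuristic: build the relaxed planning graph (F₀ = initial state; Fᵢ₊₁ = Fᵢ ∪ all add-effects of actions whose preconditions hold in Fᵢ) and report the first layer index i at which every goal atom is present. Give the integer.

1

F0 = init (5 atoms)
F1 = F0 ∪ {above(b), above(c), above(d), above(e), above(f), at(b), at(e), holds(b,c), holds(d,c), holds(e,c), holds(e,e), holds(f,c), inpos(b), inpos(c), inpos(d), inpos(f)}  (21 atoms)
goal ⊆ F1  ⇒  h_max = 1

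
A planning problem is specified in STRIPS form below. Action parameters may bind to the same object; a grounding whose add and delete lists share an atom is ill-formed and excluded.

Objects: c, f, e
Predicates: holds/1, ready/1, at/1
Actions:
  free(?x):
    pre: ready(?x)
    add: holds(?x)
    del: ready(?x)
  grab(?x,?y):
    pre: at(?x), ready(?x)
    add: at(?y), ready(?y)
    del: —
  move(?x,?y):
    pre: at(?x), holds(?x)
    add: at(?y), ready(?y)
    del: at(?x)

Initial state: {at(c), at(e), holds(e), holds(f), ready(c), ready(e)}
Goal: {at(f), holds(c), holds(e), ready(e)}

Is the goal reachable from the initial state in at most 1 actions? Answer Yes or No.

1. free(c)  →  {at(c), at(e), holds(c), holds(e), holds(f), ready(e)}
2. grab(e,f)  →  {at(c), at(e), at(f), holds(c), holds(e), holds(f), ready(e), ready(f)}
optimal plan length = 2; 2 > 1

No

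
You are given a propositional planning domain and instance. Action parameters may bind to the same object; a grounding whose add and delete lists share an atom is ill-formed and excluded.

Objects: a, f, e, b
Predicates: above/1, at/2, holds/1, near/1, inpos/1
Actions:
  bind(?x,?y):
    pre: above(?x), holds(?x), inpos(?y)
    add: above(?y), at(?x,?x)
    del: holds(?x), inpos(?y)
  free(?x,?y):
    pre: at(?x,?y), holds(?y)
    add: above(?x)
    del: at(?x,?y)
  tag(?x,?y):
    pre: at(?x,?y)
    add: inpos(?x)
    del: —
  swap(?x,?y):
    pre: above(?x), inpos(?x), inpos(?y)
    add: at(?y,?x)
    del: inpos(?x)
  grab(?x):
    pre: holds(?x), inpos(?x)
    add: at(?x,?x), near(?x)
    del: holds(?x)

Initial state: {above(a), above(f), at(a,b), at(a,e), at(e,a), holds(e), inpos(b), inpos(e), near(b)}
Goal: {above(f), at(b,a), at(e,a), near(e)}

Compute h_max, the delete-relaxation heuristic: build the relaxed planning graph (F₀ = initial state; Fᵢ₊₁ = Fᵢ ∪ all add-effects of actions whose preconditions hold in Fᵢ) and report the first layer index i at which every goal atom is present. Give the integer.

2

F0 = init (9 atoms)
F1 = F0 ∪ {at(e,e), inpos(a), near(e)}  (12 atoms)
F2 = F1 ∪ {above(e), at(a,a), at(b,a)}  (15 atoms)
goal ⊆ F2  ⇒  h_max = 2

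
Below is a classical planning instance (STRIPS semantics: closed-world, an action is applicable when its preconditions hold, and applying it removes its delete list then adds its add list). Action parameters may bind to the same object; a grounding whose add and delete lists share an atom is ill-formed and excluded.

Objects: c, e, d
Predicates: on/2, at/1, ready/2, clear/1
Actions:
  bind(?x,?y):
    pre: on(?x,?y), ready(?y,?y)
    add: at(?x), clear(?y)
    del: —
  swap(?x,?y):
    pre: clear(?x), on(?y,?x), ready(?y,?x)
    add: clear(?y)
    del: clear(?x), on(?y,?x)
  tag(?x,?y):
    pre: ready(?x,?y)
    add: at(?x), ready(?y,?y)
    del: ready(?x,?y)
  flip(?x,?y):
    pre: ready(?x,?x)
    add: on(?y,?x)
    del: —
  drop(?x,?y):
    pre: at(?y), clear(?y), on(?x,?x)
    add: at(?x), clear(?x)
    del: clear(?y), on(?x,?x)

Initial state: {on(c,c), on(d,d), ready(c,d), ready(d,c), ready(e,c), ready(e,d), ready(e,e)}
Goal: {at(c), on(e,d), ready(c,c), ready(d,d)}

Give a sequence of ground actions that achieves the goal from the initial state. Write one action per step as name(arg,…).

tag(c,d); tag(e,c); flip(d,e)

1. tag(c,d)  →  {at(c), on(c,c), on(d,d), ready(d,c), ready(d,d), ready(e,c), ready(e,d), ready(e,e)}
2. tag(e,c)  →  {at(c), at(e), on(c,c), on(d,d), ready(c,c), ready(d,c), ready(d,d), ready(e,d), ready(e,e)}
3. flip(d,e)  →  {at(c), at(e), on(c,c), on(d,d), on(e,d), ready(c,c), ready(d,c), ready(d,d), ready(e,d), ready(e,e)}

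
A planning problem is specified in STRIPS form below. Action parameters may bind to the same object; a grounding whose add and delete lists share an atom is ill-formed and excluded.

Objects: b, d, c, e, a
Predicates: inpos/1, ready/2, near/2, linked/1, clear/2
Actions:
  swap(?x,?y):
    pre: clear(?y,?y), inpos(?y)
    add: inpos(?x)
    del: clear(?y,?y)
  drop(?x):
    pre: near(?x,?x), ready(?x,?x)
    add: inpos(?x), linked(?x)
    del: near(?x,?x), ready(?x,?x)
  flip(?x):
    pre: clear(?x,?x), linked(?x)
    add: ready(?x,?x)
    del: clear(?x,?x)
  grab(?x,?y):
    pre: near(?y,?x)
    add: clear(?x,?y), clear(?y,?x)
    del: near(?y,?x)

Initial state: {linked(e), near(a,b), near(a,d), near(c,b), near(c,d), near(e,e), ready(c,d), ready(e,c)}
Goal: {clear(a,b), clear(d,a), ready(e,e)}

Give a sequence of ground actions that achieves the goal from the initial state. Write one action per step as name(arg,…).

1. grab(b,a)  →  {clear(a,b), clear(b,a), linked(e), near(a,d), near(c,b), near(c,d), near(e,e), ready(c,d), ready(e,c)}
2. grab(d,a)  →  {clear(a,b), clear(a,d), clear(b,a), clear(d,a), linked(e), near(c,b), near(c,d), near(e,e), ready(c,d), ready(e,c)}
3. grab(e,e)  →  {clear(a,b), clear(a,d), clear(b,a), clear(d,a), clear(e,e), linked(e), near(c,b), near(c,d), ready(c,d), ready(e,c)}
4. flip(e)  →  {clear(a,b), clear(a,d), clear(b,a), clear(d,a), linked(e), near(c,b), near(c,d), ready(c,d), ready(e,c), ready(e,e)}

grab(b,a); grab(d,a); grab(e,e); flip(e)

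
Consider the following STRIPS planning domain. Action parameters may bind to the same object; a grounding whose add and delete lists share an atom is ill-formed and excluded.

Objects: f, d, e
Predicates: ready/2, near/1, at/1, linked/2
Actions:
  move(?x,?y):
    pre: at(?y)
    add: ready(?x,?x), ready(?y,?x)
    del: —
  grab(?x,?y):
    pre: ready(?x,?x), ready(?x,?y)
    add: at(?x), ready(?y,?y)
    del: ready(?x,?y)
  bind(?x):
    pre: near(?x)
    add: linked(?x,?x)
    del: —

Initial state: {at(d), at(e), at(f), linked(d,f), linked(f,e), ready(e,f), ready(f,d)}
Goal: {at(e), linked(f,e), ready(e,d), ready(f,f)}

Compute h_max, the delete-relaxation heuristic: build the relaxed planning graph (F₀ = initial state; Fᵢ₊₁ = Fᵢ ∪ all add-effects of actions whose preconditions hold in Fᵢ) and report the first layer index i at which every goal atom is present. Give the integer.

F0 = init (7 atoms)
F1 = F0 ∪ {ready(d,d), ready(d,e), ready(d,f), ready(e,d), ready(e,e), ready(f,e), ready(f,f)}  (14 atoms)
goal ⊆ F1  ⇒  h_max = 1

1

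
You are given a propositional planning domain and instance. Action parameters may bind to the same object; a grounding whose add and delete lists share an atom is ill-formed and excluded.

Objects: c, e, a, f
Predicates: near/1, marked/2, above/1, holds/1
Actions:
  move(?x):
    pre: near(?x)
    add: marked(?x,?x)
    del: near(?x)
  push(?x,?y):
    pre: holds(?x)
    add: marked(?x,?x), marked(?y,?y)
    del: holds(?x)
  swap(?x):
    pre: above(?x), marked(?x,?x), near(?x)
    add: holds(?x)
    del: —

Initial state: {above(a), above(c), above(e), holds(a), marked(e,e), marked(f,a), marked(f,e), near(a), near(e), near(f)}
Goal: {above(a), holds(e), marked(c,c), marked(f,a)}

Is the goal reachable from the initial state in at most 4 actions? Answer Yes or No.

1. push(a,c)  →  {above(a), above(c), above(e), marked(a,a), marked(c,c), marked(e,e), marked(f,a), marked(f,e), near(a), near(e), near(f)}
2. swap(e)  →  {above(a), above(c), above(e), holds(e), marked(a,a), marked(c,c), marked(e,e), marked(f,a), marked(f,e), near(a), near(e), near(f)}
optimal plan length = 2; 2 ≤ 4

Yes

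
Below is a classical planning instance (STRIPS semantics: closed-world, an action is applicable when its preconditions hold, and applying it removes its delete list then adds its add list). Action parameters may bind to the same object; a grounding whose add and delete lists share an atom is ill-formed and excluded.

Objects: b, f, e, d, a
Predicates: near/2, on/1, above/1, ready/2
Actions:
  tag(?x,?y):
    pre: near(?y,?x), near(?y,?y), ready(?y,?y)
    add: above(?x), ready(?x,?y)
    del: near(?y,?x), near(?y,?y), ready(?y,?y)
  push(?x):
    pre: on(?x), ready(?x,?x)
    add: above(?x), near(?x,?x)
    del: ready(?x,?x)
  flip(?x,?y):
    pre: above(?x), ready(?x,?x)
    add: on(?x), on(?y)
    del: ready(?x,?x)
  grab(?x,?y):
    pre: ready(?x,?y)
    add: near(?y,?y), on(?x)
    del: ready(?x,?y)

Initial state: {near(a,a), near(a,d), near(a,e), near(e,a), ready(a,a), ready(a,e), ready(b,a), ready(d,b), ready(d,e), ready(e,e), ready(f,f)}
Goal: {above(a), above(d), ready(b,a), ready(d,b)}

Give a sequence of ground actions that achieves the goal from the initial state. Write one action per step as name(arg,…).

tag(d,a); grab(d,e); tag(a,e)

1. tag(d,a)  →  {above(d), near(a,e), near(e,a), ready(a,e), ready(b,a), ready(d,a), ready(d,b), ready(d,e), ready(e,e), ready(f,f)}
2. grab(d,e)  →  {above(d), near(a,e), near(e,a), near(e,e), on(d), ready(a,e), ready(b,a), ready(d,a), ready(d,b), ready(e,e), ready(f,f)}
3. tag(a,e)  →  {above(a), above(d), near(a,e), on(d), ready(a,e), ready(b,a), ready(d,a), ready(d,b), ready(f,f)}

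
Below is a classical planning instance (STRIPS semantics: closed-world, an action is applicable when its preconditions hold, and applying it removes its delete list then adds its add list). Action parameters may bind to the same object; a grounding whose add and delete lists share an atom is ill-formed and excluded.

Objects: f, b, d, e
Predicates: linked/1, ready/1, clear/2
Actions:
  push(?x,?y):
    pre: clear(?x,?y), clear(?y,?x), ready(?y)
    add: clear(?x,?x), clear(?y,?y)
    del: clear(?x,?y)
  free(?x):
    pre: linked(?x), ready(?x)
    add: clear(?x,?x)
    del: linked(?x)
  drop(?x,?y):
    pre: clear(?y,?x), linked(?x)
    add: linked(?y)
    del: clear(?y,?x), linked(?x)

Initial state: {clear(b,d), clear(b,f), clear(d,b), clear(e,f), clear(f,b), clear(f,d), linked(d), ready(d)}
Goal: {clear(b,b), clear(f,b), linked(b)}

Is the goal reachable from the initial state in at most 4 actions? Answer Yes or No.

Yes

1. push(b,d)  →  {clear(b,b), clear(b,f), clear(d,b), clear(d,d), clear(e,f), clear(f,b), clear(f,d), linked(d), ready(d)}
2. drop(d,f)  →  {clear(b,b), clear(b,f), clear(d,b), clear(d,d), clear(e,f), clear(f,b), linked(f), ready(d)}
3. drop(f,b)  →  {clear(b,b), clear(d,b), clear(d,d), clear(e,f), clear(f,b), linked(b), ready(d)}
optimal plan length = 3; 3 ≤ 4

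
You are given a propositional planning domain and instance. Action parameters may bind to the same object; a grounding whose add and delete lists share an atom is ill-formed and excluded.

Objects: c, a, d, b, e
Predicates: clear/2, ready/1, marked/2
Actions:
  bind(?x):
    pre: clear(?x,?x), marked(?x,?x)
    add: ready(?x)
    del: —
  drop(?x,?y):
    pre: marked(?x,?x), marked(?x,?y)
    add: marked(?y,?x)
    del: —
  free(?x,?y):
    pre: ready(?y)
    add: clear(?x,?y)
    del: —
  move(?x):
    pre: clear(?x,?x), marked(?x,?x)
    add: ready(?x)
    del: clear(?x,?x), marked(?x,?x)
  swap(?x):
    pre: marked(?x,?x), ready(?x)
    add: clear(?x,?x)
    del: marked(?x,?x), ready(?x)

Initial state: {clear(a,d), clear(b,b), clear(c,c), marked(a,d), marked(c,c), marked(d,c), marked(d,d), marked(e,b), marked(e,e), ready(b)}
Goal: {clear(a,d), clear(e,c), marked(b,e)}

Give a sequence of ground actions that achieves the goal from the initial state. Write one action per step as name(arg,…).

1. bind(c)  →  {clear(a,d), clear(b,b), clear(c,c), marked(a,d), marked(c,c), marked(d,c), marked(d,d), marked(e,b), marked(e,e), ready(b), ready(c)}
2. drop(e,b)  →  {clear(a,d), clear(b,b), clear(c,c), marked(a,d), marked(b,e), marked(c,c), marked(d,c), marked(d,d), marked(e,b), marked(e,e), ready(b), ready(c)}
3. free(e,c)  →  {clear(a,d), clear(b,b), clear(c,c), clear(e,c), marked(a,d), marked(b,e), marked(c,c), marked(d,c), marked(d,d), marked(e,b), marked(e,e), ready(b), ready(c)}

bind(c); drop(e,b); free(e,c)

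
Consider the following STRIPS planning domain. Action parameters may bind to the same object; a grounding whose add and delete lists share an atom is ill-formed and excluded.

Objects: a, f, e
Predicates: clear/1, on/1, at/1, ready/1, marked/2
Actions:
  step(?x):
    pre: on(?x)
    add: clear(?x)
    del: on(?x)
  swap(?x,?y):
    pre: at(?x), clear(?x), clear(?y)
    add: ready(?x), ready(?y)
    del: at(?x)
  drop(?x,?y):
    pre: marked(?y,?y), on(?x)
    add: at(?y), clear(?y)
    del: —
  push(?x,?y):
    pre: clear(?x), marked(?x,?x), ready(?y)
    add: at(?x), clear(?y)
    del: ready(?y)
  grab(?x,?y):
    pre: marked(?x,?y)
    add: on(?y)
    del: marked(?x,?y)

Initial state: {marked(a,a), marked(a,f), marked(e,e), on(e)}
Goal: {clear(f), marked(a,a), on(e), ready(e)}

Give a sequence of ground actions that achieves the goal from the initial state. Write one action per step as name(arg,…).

drop(e,e); swap(e,e); grab(a,f); step(f)

1. drop(e,e)  →  {at(e), clear(e), marked(a,a), marked(a,f), marked(e,e), on(e)}
2. swap(e,e)  →  {clear(e), marked(a,a), marked(a,f), marked(e,e), on(e), ready(e)}
3. grab(a,f)  →  {clear(e), marked(a,a), marked(e,e), on(e), on(f), ready(e)}
4. step(f)  →  {clear(e), clear(f), marked(a,a), marked(e,e), on(e), ready(e)}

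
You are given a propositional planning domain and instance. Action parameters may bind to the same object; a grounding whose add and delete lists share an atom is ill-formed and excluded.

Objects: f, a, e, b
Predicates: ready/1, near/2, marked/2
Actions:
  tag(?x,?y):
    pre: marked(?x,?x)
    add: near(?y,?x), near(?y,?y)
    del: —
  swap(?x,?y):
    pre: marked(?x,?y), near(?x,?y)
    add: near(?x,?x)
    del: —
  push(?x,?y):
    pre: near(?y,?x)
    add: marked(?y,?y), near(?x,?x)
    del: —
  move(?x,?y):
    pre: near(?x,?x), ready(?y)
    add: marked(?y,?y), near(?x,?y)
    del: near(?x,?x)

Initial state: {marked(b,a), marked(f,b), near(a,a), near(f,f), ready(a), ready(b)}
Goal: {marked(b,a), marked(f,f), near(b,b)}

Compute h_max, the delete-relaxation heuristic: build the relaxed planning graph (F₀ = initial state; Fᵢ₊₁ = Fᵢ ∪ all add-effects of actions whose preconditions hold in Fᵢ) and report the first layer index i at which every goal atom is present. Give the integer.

F0 = init (6 atoms)
F1 = F0 ∪ {marked(a,a), marked(b,b), marked(f,f), near(a,b), near(f,a), near(f,b)}  (12 atoms)
F2 = F1 ∪ {near(a,f), near(b,a), near(b,b), near(b,f), near(e,a), near(e,b), near(e,e), near(e,f)}  (20 atoms)
goal ⊆ F2  ⇒  h_max = 2

2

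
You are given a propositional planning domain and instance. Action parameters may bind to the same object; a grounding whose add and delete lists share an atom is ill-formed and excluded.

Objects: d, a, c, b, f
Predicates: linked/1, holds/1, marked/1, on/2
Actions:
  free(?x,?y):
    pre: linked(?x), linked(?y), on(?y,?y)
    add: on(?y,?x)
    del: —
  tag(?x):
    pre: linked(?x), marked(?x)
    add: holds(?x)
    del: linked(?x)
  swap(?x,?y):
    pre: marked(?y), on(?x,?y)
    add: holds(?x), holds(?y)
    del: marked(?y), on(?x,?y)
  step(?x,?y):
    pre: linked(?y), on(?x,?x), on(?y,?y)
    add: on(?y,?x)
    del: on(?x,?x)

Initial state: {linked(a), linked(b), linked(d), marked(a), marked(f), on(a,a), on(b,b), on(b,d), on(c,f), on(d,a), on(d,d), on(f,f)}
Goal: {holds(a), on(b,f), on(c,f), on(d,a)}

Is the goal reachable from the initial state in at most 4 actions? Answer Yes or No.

Yes

1. tag(a)  →  {holds(a), linked(b), linked(d), marked(a), marked(f), on(a,a), on(b,b), on(b,d), on(c,f), on(d,a), on(d,d), on(f,f)}
2. step(f,b)  →  {holds(a), linked(b), linked(d), marked(a), marked(f), on(a,a), on(b,b), on(b,d), on(b,f), on(c,f), on(d,a), on(d,d)}
optimal plan length = 2; 2 ≤ 4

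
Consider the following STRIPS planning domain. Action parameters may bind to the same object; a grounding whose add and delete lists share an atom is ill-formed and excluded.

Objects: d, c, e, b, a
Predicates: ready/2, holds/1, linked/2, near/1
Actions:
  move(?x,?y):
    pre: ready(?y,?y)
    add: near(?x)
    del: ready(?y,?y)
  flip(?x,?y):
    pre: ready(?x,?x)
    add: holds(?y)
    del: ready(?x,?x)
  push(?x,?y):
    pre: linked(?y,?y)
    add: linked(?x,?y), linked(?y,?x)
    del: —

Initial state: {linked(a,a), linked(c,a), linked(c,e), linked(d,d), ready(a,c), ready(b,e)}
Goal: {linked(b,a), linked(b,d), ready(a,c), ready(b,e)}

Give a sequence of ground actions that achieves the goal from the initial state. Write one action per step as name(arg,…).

1. push(b,d)  →  {linked(a,a), linked(b,d), linked(c,a), linked(c,e), linked(d,b), linked(d,d), ready(a,c), ready(b,e)}
2. push(b,a)  →  {linked(a,a), linked(a,b), linked(b,a), linked(b,d), linked(c,a), linked(c,e), linked(d,b), linked(d,d), ready(a,c), ready(b,e)}

push(b,d); push(b,a)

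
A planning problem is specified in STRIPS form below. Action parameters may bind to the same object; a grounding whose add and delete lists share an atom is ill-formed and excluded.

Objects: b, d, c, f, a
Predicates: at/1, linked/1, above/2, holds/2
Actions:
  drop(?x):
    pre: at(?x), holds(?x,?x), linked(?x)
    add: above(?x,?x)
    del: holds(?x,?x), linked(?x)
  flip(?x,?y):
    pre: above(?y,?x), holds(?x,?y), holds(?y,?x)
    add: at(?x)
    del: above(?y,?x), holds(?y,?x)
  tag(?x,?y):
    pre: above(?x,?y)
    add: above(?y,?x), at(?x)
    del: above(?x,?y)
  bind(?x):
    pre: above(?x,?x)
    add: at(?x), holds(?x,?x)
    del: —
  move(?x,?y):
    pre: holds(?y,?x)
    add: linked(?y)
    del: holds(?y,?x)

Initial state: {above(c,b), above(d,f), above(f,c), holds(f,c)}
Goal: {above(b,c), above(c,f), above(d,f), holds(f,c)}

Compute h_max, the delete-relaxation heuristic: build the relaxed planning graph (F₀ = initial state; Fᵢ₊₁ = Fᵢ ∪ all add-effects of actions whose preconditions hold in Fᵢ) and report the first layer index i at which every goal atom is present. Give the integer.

F0 = init (4 atoms)
F1 = F0 ∪ {above(b,c), above(c,f), above(f,d), at(c), at(d), at(f), linked(f)}  (11 atoms)
goal ⊆ F1  ⇒  h_max = 1

1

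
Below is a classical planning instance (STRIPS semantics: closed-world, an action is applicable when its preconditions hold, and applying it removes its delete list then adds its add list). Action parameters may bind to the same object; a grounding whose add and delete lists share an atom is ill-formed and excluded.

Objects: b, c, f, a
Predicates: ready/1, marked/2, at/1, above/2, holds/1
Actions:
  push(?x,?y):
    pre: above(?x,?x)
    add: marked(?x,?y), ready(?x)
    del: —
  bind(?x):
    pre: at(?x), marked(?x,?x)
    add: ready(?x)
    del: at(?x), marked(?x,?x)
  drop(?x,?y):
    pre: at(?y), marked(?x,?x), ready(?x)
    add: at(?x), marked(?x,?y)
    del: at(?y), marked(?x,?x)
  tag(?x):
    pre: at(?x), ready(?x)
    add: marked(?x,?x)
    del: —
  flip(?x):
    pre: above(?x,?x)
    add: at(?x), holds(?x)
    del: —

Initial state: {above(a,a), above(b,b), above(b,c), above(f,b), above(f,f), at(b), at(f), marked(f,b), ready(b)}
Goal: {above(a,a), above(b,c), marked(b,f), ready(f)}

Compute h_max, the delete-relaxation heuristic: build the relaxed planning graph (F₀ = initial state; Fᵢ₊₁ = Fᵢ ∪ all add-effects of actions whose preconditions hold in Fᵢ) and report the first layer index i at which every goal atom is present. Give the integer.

F0 = init (9 atoms)
F1 = F0 ∪ {at(a), holds(a), holds(b), holds(f), marked(a,a), marked(a,b), marked(a,c), marked(a,f), marked(b,a), marked(b,b), marked(b,c), marked(b,f), marked(f,a), marked(f,c), marked(f,f), ready(a), ready(f)}  (26 atoms)
goal ⊆ F1  ⇒  h_max = 1

1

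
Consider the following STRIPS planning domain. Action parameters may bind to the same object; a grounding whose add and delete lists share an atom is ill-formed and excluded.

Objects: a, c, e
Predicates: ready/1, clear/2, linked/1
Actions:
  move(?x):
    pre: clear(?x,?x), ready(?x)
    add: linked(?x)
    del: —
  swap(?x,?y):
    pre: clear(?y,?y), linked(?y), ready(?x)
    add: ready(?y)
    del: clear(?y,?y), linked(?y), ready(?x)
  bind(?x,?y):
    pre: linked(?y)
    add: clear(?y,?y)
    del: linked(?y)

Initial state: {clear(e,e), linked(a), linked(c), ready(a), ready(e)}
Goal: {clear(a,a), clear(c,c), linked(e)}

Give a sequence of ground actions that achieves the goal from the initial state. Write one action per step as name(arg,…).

1. move(e)  →  {clear(e,e), linked(a), linked(c), linked(e), ready(a), ready(e)}
2. bind(a,a)  →  {clear(a,a), clear(e,e), linked(c), linked(e), ready(a), ready(e)}
3. bind(a,c)  →  {clear(a,a), clear(c,c), clear(e,e), linked(e), ready(a), ready(e)}

move(e); bind(a,a); bind(a,c)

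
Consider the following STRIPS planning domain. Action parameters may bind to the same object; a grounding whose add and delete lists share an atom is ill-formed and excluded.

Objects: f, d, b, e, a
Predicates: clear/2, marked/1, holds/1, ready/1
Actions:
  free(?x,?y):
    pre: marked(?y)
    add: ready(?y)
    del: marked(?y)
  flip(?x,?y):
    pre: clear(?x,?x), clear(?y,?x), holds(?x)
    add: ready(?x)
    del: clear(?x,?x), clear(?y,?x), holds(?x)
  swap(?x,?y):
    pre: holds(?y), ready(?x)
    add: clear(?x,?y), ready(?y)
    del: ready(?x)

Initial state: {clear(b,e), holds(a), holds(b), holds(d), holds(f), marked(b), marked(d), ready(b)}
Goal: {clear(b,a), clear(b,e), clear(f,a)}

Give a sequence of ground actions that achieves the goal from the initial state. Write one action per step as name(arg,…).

swap(b,a); swap(a,f); swap(f,a)

1. swap(b,a)  →  {clear(b,a), clear(b,e), holds(a), holds(b), holds(d), holds(f), marked(b), marked(d), ready(a)}
2. swap(a,f)  →  {clear(a,f), clear(b,a), clear(b,e), holds(a), holds(b), holds(d), holds(f), marked(b), marked(d), ready(f)}
3. swap(f,a)  →  {clear(a,f), clear(b,a), clear(b,e), clear(f,a), holds(a), holds(b), holds(d), holds(f), marked(b), marked(d), ready(a)}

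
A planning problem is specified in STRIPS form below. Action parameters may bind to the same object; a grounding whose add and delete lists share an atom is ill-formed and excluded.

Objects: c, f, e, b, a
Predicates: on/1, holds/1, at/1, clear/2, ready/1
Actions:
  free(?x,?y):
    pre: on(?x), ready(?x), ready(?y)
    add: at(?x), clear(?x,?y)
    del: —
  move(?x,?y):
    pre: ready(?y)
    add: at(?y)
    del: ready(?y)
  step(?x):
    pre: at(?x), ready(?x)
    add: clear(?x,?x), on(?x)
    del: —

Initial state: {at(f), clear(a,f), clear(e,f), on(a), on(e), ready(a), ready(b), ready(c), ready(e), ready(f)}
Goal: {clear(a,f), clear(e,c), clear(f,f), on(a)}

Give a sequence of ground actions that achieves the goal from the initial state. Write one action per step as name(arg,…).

free(e,c); step(f)

1. free(e,c)  →  {at(e), at(f), clear(a,f), clear(e,c), clear(e,f), on(a), on(e), ready(a), ready(b), ready(c), ready(e), ready(f)}
2. step(f)  →  {at(e), at(f), clear(a,f), clear(e,c), clear(e,f), clear(f,f), on(a), on(e), on(f), ready(a), ready(b), ready(c), ready(e), ready(f)}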